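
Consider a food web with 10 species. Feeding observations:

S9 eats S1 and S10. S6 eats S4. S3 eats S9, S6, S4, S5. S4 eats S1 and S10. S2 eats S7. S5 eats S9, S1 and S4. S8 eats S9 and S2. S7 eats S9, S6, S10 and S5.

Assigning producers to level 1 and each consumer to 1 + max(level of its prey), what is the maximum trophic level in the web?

6

Producers (level 1): S10, S1.
S10 → S4 → S6 → S7 → S2 → S8 gives S8 level 6.
No species has a prey at level 6, so no species reaches level 7.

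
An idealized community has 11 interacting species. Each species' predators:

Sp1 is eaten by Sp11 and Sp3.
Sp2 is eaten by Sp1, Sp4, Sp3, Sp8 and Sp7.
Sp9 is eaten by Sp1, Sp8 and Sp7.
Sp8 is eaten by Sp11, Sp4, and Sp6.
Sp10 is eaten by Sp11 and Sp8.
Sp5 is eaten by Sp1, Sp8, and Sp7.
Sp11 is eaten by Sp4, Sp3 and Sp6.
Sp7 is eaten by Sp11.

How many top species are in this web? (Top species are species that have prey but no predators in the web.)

Top species (has prey, but nothing eats it): Sp3, Sp4, Sp6.
Count: 3.

3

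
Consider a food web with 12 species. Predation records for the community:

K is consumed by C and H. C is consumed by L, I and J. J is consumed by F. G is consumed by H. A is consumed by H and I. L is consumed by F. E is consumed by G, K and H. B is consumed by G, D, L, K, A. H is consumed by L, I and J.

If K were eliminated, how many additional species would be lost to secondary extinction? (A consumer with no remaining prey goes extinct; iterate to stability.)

Remove K.
Round 1: C (all prey gone) → extinct.
No further losses. Total secondary extinctions: 1.

1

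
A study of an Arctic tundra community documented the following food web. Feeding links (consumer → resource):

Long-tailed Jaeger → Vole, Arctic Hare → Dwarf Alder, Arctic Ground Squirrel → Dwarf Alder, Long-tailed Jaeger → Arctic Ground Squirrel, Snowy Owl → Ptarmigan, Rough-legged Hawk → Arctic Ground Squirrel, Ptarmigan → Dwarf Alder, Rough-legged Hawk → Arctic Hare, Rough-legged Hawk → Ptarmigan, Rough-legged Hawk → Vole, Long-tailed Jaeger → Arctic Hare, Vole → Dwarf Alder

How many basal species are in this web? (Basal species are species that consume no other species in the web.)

1

Basal species (no prey listed): Dwarf Alder.
Count: 1.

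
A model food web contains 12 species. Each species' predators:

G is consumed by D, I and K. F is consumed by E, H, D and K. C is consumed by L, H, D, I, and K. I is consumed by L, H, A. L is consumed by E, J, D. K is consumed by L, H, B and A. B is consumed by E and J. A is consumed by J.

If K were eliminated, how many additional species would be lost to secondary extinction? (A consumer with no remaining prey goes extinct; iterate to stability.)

Remove K.
Round 1: B (all prey gone) → extinct.
No further losses. Total secondary extinctions: 1.

1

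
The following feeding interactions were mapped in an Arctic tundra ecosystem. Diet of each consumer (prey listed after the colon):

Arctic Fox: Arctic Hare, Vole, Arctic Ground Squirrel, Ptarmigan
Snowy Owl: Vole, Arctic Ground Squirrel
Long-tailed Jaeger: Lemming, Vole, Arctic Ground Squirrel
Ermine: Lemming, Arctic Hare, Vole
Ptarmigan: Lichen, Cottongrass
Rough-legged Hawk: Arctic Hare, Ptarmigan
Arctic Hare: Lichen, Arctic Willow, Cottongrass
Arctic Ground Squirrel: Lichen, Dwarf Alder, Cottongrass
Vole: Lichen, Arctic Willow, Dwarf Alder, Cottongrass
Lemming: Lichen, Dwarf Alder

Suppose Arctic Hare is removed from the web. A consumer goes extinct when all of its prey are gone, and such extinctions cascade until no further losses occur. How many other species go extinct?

Remove Arctic Hare.
Every predator of it retains at least one other prey: Ermine still has Lemming, Vole; Rough-legged Hawk still has Ptarmigan; Arctic Fox still has Vole, Arctic Ground Squirrel, Ptarmigan.
No consumer loses all prey, so no secondary extinctions occur.

0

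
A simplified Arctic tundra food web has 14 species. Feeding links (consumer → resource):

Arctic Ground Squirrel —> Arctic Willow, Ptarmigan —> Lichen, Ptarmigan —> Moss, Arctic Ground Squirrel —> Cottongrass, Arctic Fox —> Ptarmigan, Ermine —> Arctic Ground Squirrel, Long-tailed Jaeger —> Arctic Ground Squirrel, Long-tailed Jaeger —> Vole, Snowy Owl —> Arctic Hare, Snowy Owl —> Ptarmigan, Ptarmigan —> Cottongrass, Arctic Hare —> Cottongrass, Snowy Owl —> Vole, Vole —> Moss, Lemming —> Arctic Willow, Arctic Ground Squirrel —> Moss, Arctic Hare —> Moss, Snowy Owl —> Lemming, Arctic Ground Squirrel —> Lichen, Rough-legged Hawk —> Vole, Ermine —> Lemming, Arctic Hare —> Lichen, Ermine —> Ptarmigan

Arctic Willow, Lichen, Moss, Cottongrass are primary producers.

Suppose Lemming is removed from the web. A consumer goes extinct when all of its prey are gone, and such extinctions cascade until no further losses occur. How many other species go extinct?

0

Remove Lemming.
Every predator of it retains at least one other prey: Ermine still has Ptarmigan, Arctic Ground Squirrel; Snowy Owl still has Vole, Arctic Hare, Ptarmigan.
No consumer loses all prey, so no secondary extinctions occur.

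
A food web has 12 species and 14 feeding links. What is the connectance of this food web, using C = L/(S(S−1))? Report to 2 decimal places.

C = 0.11

The web has S = 12 species and L = 14 feeding links.
C = L / (S(S−1)) = 14 / 132 = 0.1061 ≈ 0.11.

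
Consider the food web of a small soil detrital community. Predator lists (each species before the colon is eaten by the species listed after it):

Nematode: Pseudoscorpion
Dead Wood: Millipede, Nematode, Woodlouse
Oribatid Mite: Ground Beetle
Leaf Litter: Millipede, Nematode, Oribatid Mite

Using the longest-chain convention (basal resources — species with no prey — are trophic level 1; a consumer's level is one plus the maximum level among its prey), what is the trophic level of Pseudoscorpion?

Trophic level 3

Dead Wood has no prey (basal) → level 1.
Nematode eats Dead Wood (level 1); other prey at levels: Leaf Litter 1 → level 2.
Pseudoscorpion eats Nematode → level 3.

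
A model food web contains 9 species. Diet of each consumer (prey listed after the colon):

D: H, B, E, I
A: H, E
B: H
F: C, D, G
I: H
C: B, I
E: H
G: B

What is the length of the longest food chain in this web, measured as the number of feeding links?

One longest chain: H → B → C → F.
It has 4 species and 3 links.

3 links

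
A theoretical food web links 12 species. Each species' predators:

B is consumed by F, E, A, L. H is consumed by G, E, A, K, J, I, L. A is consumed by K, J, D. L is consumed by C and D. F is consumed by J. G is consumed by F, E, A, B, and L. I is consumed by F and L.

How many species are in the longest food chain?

One longest chain: H → G → B → L → D.
It has 5 species and 4 links.

5 species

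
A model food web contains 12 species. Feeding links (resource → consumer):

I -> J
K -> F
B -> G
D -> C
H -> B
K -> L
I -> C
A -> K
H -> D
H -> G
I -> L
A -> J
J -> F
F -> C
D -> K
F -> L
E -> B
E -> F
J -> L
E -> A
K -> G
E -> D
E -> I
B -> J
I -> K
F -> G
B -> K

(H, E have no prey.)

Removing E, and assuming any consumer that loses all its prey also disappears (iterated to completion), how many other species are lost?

Remove E.
Round 1: A (all prey gone), I (all prey gone) → extinct.
No further losses. Total secondary extinctions: 2.

2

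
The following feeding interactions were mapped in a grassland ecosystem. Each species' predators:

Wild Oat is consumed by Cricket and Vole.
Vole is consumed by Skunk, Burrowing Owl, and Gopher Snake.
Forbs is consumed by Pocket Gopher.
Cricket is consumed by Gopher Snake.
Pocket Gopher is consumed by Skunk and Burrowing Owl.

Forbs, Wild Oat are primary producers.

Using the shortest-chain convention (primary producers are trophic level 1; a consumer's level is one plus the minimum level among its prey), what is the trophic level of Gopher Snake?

Trophic level 3

Wild Oat is a producer → level 1.
Vole eats Wild Oat → level 2.
Gopher Snake eats Vole → level 3.
No prey of Gopher Snake is below level 2, so 3 is the minimum.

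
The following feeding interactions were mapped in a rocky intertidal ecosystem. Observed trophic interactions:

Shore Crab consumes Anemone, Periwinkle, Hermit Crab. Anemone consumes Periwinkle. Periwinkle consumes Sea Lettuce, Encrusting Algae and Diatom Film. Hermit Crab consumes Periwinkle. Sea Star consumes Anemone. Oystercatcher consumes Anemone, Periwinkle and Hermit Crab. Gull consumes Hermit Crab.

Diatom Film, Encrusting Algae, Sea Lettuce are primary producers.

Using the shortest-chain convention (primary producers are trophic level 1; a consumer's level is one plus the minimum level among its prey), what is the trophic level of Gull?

Diatom Film is a producer → level 1.
Periwinkle eats Diatom Film → level 2.
Hermit Crab eats Periwinkle → level 3.
Gull eats Hermit Crab → level 4.
No prey of Gull is below level 3, so 4 is the minimum.

Trophic level 4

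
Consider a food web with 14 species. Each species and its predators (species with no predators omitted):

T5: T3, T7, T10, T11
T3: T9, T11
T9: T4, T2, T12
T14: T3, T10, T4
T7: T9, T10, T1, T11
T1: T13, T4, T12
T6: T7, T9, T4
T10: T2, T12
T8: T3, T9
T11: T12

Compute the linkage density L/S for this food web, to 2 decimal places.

L/S = 1.93

There are L = 27 links among S = 14 species.
L/S = 27/14 = 1.9286 ≈ 1.93.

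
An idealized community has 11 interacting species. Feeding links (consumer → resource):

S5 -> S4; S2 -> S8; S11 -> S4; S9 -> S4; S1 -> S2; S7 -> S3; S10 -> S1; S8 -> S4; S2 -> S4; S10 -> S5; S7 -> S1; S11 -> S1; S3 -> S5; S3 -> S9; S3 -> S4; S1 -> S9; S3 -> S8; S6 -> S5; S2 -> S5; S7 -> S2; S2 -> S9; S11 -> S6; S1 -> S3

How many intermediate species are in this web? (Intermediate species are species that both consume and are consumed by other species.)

7

Intermediate species (has both prey and predators): S5, S9, S8, S6, S2, S3, S1.
Count: 7.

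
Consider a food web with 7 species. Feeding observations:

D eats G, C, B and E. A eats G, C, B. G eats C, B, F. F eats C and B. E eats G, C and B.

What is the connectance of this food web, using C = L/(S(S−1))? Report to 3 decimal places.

C = 0.357

The web has S = 7 species and L = 15 feeding links.
C = L / (S(S−1)) = 15 / 42 = 0.3571 ≈ 0.357.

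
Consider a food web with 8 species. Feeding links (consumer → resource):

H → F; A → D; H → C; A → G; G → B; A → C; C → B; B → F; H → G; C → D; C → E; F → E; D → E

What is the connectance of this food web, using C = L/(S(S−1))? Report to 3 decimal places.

The web has S = 8 species and L = 13 feeding links.
C = L / (S(S−1)) = 13 / 56 = 0.2321 ≈ 0.232.

C = 0.232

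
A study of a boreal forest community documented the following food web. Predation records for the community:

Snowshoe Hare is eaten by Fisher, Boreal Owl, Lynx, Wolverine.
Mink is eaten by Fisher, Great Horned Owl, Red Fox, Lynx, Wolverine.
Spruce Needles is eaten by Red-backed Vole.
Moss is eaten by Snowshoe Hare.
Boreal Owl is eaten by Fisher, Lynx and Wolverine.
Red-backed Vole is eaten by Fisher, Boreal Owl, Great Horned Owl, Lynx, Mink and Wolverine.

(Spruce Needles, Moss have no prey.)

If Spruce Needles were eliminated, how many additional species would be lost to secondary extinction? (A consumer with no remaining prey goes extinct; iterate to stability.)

Remove Spruce Needles.
Round 1: Red-backed Vole (all prey gone) → extinct.
Round 2: Mink (all prey gone) → extinct.
Round 3: Red Fox (all prey gone), Great Horned Owl (all prey gone) → extinct.
No further losses. Total secondary extinctions: 4.

4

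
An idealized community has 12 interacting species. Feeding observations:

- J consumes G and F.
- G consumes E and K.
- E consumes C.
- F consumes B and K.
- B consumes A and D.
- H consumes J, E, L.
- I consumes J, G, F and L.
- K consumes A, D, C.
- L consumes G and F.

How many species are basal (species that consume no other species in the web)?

Basal species (no prey listed): D, C, A.
Count: 3.

3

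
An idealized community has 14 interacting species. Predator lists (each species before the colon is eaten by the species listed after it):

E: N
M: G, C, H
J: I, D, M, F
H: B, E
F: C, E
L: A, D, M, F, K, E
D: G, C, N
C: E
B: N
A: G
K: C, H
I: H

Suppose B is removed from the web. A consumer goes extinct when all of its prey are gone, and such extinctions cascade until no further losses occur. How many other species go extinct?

Remove B.
Every predator of it retains at least one other prey: N still has D, E.
No consumer loses all prey, so no secondary extinctions occur.

0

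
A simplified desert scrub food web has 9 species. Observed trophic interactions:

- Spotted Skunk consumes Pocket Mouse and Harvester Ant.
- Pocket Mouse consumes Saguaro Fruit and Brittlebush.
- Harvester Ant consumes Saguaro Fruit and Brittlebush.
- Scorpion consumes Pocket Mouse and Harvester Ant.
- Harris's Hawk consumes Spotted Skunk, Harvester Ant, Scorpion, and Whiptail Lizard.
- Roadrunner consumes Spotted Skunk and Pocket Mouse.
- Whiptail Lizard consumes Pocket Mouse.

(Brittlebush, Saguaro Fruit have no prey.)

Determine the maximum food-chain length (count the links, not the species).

3 links

One longest chain: Brittlebush → Harvester Ant → Spotted Skunk → Roadrunner.
It has 4 species and 3 links.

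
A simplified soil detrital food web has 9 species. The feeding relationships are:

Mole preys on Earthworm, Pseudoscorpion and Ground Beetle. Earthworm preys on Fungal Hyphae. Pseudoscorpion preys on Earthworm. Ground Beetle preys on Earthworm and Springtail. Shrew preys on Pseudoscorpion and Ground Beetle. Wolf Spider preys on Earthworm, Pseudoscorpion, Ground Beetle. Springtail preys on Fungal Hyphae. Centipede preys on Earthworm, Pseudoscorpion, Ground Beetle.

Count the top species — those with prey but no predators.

4

Top species (has prey, but nothing eats it): Shrew, Wolf Spider, Mole, Centipede.
Count: 4.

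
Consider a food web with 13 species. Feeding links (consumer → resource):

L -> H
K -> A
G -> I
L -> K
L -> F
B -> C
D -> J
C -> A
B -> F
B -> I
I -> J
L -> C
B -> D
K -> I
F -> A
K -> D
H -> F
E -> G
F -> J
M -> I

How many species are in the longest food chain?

4 species

One longest chain: J → I → G → E.
It has 4 species and 3 links.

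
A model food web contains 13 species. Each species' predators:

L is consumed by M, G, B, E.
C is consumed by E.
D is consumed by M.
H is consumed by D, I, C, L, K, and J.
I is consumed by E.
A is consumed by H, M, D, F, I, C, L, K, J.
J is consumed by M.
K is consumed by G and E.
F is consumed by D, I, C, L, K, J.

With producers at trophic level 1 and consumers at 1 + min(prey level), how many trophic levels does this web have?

Producers (level 1): A.
Following each consumer down to its lowest-level prey: A → C → E (levels 1 through 3).
All prey of E (C 2, K 2, L 2, I 2) are at level 2 or above, so E is at level 1 + 2 = 3.
Every consumer has at least one prey at level 2 or below, so none exceeds level 3.

3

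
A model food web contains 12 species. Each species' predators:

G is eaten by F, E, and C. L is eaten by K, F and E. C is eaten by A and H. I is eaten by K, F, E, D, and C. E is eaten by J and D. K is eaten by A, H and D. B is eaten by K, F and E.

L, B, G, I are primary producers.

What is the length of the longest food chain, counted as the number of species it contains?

One longest chain: L → E → J.
It has 3 species and 2 links.

3 species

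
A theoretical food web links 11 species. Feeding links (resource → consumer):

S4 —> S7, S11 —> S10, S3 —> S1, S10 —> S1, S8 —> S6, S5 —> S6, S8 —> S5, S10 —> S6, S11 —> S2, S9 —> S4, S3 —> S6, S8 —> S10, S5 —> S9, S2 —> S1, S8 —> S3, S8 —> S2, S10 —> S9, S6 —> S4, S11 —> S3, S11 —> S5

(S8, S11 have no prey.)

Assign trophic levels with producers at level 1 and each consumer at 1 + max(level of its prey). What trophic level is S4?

S8 is a producer → level 1.
S10 eats S8 (level 1); other prey at levels: S11 1 → level 2.
S9 eats S10 (level 2); other prey at levels: S5 2 → level 3.
S4 eats S9 (level 3); other prey at levels: S6 3 → level 4.

Trophic level 4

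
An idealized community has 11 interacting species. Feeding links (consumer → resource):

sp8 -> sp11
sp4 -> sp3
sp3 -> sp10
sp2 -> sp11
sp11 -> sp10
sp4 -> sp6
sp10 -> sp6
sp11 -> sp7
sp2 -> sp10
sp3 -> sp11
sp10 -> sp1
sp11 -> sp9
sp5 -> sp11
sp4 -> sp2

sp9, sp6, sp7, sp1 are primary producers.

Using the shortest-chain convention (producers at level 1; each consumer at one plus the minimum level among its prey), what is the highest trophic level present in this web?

Producers (level 1): sp9, sp6, sp7, sp1.
Following each consumer down to its lowest-level prey: sp9 → sp11 → sp8 (levels 1 through 3).
All prey of sp8 (sp11 2) are at level 2 or above, so sp8 is at level 1 + 2 = 3.
Every consumer has at least one prey at level 2 or below, so none exceeds level 3.

3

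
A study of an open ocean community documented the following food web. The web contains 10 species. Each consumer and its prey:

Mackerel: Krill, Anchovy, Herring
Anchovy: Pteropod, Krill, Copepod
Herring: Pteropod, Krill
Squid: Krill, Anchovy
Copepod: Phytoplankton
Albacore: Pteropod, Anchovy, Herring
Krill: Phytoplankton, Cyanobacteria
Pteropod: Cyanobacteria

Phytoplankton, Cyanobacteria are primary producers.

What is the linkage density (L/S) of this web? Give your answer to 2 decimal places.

L/S = 1.70

There are L = 17 links among S = 10 species.
L/S = 17/10 = 1.7000 ≈ 1.70.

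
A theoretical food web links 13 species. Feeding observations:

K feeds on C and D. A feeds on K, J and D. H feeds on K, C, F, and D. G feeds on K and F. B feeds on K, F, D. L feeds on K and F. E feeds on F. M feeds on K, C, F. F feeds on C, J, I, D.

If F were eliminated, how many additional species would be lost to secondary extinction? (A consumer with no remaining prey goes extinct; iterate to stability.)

Remove F.
Round 1: E (all prey gone) → extinct.
No further losses. Total secondary extinctions: 1.

1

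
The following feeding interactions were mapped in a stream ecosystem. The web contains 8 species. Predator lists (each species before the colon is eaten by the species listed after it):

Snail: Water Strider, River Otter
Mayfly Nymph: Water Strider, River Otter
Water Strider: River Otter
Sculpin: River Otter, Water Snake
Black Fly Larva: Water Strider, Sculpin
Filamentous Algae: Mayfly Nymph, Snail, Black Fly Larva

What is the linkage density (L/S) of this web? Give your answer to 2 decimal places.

L/S = 1.50

There are L = 12 links among S = 8 species.
L/S = 12/8 = 1.5000 ≈ 1.50.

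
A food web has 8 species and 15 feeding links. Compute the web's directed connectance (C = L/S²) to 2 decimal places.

C = 0.23

The web has S = 8 species and L = 15 feeding links.
C = L / S² = 15 / 64 = 0.2344 ≈ 0.23.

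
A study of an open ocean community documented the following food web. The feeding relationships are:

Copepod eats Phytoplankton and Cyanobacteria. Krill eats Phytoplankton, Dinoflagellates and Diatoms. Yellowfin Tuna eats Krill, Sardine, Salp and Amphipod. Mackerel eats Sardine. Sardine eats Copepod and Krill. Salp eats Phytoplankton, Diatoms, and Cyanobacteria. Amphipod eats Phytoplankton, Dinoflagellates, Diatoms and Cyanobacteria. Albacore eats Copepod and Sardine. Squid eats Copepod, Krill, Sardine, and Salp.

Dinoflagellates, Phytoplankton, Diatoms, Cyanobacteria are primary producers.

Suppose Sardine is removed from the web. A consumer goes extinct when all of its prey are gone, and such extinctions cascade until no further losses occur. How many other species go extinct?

Remove Sardine.
Round 1: Mackerel (all prey gone) → extinct.
No further losses. Total secondary extinctions: 1.

1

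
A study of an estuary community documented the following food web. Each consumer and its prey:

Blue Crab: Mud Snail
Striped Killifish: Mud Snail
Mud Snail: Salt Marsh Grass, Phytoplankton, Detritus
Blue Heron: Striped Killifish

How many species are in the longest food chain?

4 species

One longest chain: Salt Marsh Grass → Mud Snail → Striped Killifish → Blue Heron.
It has 4 species and 3 links.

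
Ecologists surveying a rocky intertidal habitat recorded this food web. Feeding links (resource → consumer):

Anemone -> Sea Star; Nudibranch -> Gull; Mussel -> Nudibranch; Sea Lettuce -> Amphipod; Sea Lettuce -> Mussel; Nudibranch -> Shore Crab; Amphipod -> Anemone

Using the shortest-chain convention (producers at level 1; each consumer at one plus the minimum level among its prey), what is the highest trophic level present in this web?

Producers (level 1): Sea Lettuce.
Following each consumer down to its lowest-level prey: Sea Lettuce → Amphipod → Anemone → Sea Star (levels 1 through 4).
All prey of Sea Star (Anemone 3) are at level 3 or above, so Sea Star is at level 1 + 3 = 4.
Every consumer has at least one prey at level 3 or below, so none exceeds level 4.

4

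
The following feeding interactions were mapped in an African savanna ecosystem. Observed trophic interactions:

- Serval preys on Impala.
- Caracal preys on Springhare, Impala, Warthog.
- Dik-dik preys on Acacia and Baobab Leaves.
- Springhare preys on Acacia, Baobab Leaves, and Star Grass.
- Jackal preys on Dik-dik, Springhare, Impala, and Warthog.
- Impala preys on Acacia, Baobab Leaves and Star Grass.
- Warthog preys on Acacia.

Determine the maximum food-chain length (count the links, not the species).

One longest chain: Star Grass → Impala → Jackal.
It has 3 species and 2 links.

2 links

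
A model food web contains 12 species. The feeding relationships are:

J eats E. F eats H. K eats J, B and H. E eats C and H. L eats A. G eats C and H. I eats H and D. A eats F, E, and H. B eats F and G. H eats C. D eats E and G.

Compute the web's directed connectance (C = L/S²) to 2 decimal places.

The web has S = 12 species and L = 20 feeding links.
C = L / S² = 20 / 144 = 0.1389 ≈ 0.14.

C = 0.14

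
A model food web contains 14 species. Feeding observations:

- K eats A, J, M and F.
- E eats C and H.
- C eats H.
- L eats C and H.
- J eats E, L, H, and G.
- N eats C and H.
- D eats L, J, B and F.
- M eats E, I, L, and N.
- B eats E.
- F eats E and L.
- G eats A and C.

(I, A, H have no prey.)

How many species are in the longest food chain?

5 species

One longest chain: H → C → N → M → K.
It has 5 species and 4 links.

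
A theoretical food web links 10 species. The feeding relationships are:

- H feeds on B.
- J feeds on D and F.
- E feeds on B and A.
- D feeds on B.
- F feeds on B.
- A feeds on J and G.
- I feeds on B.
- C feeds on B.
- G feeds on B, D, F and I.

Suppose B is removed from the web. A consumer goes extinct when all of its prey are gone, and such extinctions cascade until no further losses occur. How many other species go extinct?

Remove B.
Round 1: F (all prey gone), H (all prey gone), I (all prey gone), C (all prey gone), D (all prey gone) → extinct.
Round 2: G (all prey gone), J (all prey gone) → extinct.
Round 3: A (all prey gone) → extinct.
Round 4: E (all prey gone) → extinct.
No further losses. Total secondary extinctions: 9.

9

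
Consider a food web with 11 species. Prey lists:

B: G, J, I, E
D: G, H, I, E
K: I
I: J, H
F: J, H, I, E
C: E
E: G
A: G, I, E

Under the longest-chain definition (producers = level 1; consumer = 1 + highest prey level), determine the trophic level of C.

Trophic level 3

G is a producer → level 1.
E eats G → level 2.
C eats E → level 3.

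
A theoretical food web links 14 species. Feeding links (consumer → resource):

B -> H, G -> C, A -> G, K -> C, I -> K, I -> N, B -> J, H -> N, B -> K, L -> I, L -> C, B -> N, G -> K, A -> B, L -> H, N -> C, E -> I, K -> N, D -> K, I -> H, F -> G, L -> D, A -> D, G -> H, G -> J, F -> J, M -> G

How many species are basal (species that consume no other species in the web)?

Basal species (no prey listed): J, C.
Count: 2.

2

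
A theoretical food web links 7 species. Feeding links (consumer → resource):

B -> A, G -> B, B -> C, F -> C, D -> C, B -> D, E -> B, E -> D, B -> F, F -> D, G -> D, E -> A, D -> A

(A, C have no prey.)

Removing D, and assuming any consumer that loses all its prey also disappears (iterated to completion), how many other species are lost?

0

Remove D.
Every predator of it retains at least one other prey: F still has C; B still has A, C, F; E still has A, B; G still has B.
No consumer loses all prey, so no secondary extinctions occur.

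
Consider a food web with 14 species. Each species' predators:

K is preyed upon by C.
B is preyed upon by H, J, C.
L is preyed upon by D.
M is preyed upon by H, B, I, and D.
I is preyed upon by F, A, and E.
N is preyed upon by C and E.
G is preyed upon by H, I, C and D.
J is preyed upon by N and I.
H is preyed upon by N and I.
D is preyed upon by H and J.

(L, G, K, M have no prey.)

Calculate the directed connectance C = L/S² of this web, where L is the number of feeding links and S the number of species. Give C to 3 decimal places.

The web has S = 14 species and L = 24 feeding links.
C = L / S² = 24 / 196 = 0.1224 ≈ 0.122.

C = 0.122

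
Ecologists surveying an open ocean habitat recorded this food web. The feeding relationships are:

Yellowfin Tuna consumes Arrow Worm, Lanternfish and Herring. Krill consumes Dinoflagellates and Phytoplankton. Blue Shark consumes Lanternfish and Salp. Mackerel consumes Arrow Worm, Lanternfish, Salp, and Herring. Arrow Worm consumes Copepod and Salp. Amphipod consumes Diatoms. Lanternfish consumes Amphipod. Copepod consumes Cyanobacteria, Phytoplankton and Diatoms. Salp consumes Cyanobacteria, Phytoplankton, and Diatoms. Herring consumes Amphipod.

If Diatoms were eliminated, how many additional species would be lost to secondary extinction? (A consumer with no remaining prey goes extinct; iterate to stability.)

Remove Diatoms.
Round 1: Amphipod (all prey gone) → extinct.
Round 2: Herring (all prey gone), Lanternfish (all prey gone) → extinct.
No further losses. Total secondary extinctions: 3.

3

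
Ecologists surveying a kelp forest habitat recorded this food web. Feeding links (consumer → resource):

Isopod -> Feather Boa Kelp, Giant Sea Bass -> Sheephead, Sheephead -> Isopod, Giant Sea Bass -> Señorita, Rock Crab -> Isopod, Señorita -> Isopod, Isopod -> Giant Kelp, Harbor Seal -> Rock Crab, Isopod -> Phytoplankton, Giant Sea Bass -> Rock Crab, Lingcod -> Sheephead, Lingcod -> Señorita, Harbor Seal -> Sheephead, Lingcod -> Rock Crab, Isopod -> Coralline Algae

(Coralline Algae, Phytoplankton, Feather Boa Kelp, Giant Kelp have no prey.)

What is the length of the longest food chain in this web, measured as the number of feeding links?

3 links

One longest chain: Coralline Algae → Isopod → Sheephead → Lingcod.
It has 4 species and 3 links.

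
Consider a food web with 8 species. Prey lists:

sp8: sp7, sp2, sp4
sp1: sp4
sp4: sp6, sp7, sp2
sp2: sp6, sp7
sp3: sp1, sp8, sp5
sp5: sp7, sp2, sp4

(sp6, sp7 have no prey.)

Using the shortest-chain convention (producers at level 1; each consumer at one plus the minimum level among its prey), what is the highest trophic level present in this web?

3

Producers (level 1): sp6, sp7.
Following each consumer down to its lowest-level prey: sp7 → sp8 → sp3 (levels 1 through 3).
All prey of sp3 (sp8 2, sp5 2, sp1 3) are at level 2 or above, so sp3 is at level 1 + 2 = 3.
Every consumer has at least one prey at level 2 or below, so none exceeds level 3.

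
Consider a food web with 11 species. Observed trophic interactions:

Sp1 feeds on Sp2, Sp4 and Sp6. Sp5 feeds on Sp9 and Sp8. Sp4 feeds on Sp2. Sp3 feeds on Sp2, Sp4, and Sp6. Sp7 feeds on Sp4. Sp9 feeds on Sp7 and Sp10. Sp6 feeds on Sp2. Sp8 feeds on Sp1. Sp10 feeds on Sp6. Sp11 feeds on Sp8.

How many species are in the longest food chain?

5 species

One longest chain: Sp2 → Sp6 → Sp1 → Sp8 → Sp11.
It has 5 species and 4 links.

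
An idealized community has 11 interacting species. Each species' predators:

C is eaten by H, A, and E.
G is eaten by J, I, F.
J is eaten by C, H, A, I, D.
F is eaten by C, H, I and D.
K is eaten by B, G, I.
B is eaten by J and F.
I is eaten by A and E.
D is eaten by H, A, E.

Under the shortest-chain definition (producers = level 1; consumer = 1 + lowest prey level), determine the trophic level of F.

K is a producer → level 1.
G eats K → level 2.
F eats G → level 3.
No prey of F is below level 2, so 3 is the minimum.

Trophic level 3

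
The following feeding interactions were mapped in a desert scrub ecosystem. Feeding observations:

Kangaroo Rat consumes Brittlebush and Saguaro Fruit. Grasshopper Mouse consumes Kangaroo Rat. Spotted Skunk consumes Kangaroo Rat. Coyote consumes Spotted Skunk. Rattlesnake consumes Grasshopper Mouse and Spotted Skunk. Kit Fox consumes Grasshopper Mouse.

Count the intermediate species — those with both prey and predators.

3

Intermediate species (has both prey and predators): Kangaroo Rat, Spotted Skunk, Grasshopper Mouse.
Count: 3.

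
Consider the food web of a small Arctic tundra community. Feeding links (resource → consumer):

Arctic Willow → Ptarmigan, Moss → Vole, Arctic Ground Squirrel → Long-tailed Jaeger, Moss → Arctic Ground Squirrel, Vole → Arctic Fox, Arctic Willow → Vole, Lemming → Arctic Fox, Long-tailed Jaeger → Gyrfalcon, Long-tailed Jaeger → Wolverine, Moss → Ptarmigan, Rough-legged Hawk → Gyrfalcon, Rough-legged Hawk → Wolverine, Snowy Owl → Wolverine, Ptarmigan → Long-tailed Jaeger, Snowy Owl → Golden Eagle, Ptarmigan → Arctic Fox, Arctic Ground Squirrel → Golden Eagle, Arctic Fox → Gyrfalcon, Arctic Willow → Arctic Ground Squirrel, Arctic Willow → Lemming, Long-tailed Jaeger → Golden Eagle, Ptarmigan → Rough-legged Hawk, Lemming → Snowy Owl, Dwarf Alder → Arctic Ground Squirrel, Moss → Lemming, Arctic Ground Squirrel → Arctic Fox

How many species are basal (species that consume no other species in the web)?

3

Basal species (no prey listed): Arctic Willow, Moss, Dwarf Alder.
Count: 3.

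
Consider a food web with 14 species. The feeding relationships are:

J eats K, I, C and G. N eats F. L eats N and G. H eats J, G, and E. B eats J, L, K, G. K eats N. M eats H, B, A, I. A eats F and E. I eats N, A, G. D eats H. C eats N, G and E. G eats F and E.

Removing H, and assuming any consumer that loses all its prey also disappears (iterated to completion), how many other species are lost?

1

Remove H.
Round 1: D (all prey gone) → extinct.
No further losses. Total secondary extinctions: 1.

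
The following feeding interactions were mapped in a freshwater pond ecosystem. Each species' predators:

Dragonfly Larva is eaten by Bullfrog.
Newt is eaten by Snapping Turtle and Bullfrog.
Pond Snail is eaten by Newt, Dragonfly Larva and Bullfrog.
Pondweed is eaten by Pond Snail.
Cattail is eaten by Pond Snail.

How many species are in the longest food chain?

One longest chain: Cattail → Pond Snail → Newt → Snapping Turtle.
It has 4 species and 3 links.

4 species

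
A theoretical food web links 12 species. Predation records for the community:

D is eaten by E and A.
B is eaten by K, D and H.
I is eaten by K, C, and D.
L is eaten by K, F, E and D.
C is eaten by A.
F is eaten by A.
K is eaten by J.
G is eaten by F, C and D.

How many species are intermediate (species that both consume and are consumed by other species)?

Intermediate species (has both prey and predators): F, K, D, C.
Count: 4.

4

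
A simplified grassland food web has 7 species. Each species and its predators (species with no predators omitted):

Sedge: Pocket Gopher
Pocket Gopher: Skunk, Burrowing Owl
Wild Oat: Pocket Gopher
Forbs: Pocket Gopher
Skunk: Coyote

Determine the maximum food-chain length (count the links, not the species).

3 links

One longest chain: Wild Oat → Pocket Gopher → Skunk → Coyote.
It has 4 species and 3 links.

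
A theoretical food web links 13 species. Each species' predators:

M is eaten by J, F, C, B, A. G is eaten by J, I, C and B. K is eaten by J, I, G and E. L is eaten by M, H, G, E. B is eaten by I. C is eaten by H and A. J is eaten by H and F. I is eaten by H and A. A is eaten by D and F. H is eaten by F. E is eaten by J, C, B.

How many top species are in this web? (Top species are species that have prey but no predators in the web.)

Top species (has prey, but nothing eats it): D, F.
Count: 2.

2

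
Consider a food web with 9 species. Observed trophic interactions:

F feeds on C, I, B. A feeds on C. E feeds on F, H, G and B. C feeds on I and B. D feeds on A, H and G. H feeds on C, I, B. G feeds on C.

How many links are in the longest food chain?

3 links

One longest chain: B → C → G → E.
It has 4 species and 3 links.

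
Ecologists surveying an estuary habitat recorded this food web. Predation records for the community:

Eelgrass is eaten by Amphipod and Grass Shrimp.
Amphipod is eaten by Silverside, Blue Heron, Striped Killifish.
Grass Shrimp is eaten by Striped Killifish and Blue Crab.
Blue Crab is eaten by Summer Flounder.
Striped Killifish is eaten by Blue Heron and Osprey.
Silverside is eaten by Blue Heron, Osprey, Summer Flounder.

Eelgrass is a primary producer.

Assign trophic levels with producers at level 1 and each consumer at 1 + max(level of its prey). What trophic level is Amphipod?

Trophic level 2

Eelgrass is a producer → level 1.
Amphipod eats Eelgrass → level 2.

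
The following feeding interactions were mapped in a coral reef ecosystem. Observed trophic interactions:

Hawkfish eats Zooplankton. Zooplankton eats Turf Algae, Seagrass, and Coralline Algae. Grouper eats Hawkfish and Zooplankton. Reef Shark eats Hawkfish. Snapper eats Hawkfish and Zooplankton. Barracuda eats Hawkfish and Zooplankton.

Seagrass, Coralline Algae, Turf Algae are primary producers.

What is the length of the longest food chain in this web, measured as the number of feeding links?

One longest chain: Seagrass → Zooplankton → Hawkfish → Snapper.
It has 4 species and 3 links.

3 links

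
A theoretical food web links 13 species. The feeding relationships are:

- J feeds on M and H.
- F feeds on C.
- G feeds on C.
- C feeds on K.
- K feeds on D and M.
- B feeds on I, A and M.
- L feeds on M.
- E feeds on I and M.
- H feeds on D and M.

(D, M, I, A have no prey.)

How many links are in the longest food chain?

3 links

One longest chain: D → K → C → G.
It has 4 species and 3 links.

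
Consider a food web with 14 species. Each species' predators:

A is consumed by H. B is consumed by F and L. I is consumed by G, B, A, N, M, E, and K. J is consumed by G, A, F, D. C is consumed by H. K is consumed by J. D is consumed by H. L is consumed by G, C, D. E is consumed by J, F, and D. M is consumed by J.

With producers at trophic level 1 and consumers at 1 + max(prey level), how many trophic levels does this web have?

Producers (level 1): I.
I → M → J → D → H gives H level 5.
No species has a prey at level 5, so no species reaches level 6.

5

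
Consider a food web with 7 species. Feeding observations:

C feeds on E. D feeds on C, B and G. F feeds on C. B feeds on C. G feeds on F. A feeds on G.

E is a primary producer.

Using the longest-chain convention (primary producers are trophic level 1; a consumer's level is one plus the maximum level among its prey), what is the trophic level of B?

Trophic level 3

E is a producer → level 1.
C eats E → level 2.
B eats C → level 3.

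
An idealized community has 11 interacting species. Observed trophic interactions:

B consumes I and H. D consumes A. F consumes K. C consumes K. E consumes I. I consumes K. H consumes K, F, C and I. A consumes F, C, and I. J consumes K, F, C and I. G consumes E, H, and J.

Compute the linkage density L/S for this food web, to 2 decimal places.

There are L = 21 links among S = 11 species.
L/S = 21/11 = 1.9091 ≈ 1.91.

L/S = 1.91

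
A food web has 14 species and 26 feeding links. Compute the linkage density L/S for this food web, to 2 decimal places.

L/S = 1.86

There are L = 26 links among S = 14 species.
L/S = 26/14 = 1.8571 ≈ 1.86.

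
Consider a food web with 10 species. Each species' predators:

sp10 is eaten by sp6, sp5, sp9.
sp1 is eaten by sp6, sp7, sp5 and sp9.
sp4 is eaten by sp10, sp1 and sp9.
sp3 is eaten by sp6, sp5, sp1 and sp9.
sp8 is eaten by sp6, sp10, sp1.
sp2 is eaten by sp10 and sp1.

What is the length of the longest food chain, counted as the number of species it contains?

3 species

One longest chain: sp4 → sp10 → sp9.
It has 3 species and 2 links.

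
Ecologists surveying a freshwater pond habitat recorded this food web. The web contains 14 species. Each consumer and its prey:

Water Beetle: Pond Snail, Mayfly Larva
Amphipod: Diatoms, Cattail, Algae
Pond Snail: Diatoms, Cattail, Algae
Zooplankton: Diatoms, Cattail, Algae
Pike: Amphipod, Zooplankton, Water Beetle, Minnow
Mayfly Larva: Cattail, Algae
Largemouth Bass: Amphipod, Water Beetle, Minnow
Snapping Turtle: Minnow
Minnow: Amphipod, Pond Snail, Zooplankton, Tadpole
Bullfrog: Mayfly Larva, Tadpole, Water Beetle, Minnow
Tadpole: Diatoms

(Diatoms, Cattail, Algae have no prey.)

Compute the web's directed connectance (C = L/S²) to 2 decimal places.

C = 0.15

The web has S = 14 species and L = 30 feeding links.
C = L / S² = 30 / 196 = 0.1531 ≈ 0.15.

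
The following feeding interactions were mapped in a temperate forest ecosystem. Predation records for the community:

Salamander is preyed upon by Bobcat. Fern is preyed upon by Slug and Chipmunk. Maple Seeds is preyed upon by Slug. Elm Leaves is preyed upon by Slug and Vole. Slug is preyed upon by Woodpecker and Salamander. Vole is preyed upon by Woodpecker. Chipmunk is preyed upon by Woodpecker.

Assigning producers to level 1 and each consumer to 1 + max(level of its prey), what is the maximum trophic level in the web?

Producers (level 1): Fern, Elm Leaves, Maple Seeds.
Fern → Slug → Salamander → Bobcat gives Bobcat level 4.
No species has a prey at level 4, so no species reaches level 5.

4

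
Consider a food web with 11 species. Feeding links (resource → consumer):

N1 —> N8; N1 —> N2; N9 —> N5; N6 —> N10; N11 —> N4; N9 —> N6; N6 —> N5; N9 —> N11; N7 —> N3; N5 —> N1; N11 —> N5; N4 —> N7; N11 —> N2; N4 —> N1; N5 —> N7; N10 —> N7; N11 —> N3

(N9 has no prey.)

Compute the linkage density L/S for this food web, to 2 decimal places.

L/S = 1.55

There are L = 17 links among S = 11 species.
L/S = 17/11 = 1.5455 ≈ 1.55.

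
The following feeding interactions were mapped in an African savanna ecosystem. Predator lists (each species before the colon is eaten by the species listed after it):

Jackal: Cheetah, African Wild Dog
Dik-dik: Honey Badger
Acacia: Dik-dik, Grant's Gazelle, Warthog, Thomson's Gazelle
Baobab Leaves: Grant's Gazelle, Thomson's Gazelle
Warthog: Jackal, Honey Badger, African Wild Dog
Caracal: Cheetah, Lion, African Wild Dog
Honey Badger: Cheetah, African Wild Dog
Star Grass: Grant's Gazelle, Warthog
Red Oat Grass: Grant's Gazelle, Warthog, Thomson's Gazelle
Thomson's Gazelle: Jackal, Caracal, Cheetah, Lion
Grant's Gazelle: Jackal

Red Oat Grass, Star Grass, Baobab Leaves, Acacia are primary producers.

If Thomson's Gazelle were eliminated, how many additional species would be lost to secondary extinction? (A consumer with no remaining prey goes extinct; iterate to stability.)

Remove Thomson's Gazelle.
Round 1: Caracal (all prey gone) → extinct.
Round 2: Lion (all prey gone) → extinct.
No further losses. Total secondary extinctions: 2.

2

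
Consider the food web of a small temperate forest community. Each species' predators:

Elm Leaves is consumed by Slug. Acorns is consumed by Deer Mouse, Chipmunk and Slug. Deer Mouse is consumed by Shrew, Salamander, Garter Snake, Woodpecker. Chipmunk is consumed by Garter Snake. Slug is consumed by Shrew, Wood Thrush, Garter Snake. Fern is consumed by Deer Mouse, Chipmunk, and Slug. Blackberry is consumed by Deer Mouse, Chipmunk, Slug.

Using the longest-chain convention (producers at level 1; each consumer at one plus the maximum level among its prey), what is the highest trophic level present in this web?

3

Producers (level 1): Fern, Elm Leaves, Blackberry, Acorns.
Fern → Slug → Wood Thrush gives Wood Thrush level 3.
No species has a prey at level 3, so no species reaches level 4.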